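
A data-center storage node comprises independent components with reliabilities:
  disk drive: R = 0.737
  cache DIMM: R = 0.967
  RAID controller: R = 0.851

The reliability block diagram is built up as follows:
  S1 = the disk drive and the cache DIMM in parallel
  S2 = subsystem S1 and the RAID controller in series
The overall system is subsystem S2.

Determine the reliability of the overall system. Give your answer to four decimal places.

0.8436

Parallel (disk drive and cache DIMM): 1 − (1 − 0.737000)(1 − 0.967000) = 0.991321
Series ([0.991321] and RAID controller): 0.991321 × 0.851000 = 0.8436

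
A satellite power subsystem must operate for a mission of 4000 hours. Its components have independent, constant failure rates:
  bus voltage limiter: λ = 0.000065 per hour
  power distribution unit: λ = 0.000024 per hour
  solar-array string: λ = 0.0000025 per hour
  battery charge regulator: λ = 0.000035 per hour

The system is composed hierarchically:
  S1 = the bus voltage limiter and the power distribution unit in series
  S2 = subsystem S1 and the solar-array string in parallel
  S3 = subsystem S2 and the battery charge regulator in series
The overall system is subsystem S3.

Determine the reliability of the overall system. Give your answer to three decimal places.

0.867

R(bus voltage limiter) = exp(−0.000065 × 4000) = 0.77105
R(power distribution unit) = exp(−0.000024 × 4000) = 0.90846
R(solar-array string) = exp(−0.0000025 × 4000) = 0.99005
R(battery charge regulator) = exp(−0.000035 × 4000) = 0.86936
Series (bus voltage limiter and power distribution unit): 0.77105 × 0.90846 = 0.70047
Parallel ([0.70047] and solar-array string): 1 − (1 − 0.70047)(1 − 0.99005) = 0.99702
Series ([0.99702] and battery charge regulator): 0.99702 × 0.86936 = 0.867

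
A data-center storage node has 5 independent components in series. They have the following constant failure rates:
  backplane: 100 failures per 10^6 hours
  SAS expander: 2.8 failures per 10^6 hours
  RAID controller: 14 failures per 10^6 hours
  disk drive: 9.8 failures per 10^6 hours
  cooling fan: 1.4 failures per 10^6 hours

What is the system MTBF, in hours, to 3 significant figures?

Series of exponential components: λ_sys = Σ λ_i
λ_sys = 0.00010 + 0.0000028 + 0.000014 + 0.0000098 + 0.0000014 = 1.2800e-04 /h
MTBF = 1 / λ_sys = 7810 h

7810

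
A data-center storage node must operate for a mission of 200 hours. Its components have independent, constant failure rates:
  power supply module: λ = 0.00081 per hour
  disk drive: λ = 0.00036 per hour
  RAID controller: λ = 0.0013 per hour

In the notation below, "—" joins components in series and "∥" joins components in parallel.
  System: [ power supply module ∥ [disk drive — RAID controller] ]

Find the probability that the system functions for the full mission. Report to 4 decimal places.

0.9577

R(power supply module) = exp(−0.00081 × 200) = 0.850441
R(disk drive) = exp(−0.00036 × 200) = 0.930531
R(RAID controller) = exp(−0.0013 × 200) = 0.771052
Series (disk drive and RAID controller): 0.930531 × 0.771052 = 0.717488
Parallel (power supply module and [0.717488]): 1 − (1 − 0.850441)(1 − 0.717488) = 0.9577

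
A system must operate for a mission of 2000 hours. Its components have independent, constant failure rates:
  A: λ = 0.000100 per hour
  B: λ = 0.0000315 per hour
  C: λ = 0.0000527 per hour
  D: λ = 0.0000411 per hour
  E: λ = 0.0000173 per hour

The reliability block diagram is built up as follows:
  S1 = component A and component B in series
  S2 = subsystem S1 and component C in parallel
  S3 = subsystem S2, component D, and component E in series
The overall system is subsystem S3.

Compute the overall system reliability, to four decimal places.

0.8692

R(A) = exp(−0.000100 × 2000) = 0.818731
R(B) = exp(−0.0000315 × 2000) = 0.938943
R(C) = exp(−0.0000527 × 2000) = 0.899964
R(D) = exp(−0.0000411 × 2000) = 0.921088
R(E) = exp(−0.0000173 × 2000) = 0.965992
Series (A and B): 0.818731 × 0.938943 = 0.768742
Parallel ([0.768742] and C): 1 − (1 − 0.768742)(1 − 0.899964) = 0.976866
Series ([0.976866], D, and E): 0.976866 × 0.921088 × 0.965992 = 0.8692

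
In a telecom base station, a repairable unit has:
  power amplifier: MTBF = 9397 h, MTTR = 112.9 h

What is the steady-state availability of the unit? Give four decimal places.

A(power amplifier) = MTBF/(MTBF+MTTR) = 9397/(9397+112.9) = 0.9881

0.9881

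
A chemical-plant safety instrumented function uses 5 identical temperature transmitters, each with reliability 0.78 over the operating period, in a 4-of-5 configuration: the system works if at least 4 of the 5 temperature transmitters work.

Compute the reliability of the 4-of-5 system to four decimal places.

0.6959

R = Σ_{i=4}^{5} C(5,i) p^i (1−p)^{5−i} with p = 0.78
C(5,4)·0.78^4·0.22^1 = 0.407166
C(5,5)·0.78^5·0.22^0 = 0.288717
Sum = 0.6959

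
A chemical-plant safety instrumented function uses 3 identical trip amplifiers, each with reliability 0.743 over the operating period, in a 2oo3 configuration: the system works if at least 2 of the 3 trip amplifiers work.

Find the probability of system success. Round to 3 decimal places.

0.836

R = Σ_{i=2}^{3} C(3,i) p^i (1−p)^{3−i} with p = 0.743
C(3,2)·0.743^2·0.257^1 = 0.42563
C(3,3)·0.743^3·0.257^0 = 0.41017
Sum = 0.836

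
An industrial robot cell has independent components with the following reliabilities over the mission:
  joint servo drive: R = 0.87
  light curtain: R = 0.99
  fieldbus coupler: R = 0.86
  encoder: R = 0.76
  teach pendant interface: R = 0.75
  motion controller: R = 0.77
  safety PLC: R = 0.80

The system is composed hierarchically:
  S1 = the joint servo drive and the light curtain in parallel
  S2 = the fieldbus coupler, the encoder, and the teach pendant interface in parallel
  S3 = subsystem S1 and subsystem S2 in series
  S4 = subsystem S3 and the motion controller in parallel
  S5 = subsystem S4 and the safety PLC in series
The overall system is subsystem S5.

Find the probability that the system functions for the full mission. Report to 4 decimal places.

Parallel (joint servo drive and light curtain): 1 − (1 − 0.870000)(1 − 0.990000) = 0.998700
Parallel (fieldbus coupler, encoder, and teach pendant interface): 1 − (1 − 0.860000)(1 − 0.760000)(1 − 0.750000) = 0.991600
Series ([0.998700] and [0.991600]): 0.998700 × 0.991600 = 0.990311
Parallel ([0.990311] and motion controller): 1 − (1 − 0.990311)(1 − 0.770000) = 0.997772
Series ([0.997772] and safety PLC): 0.997772 × 0.800000 = 0.7982

0.7982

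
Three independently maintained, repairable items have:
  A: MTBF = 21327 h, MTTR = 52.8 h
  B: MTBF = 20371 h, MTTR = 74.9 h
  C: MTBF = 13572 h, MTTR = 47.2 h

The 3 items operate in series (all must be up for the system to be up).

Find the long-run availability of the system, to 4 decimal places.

0.9904

A(A) = MTBF/(MTBF+MTTR) = 21327/(21327+52.8) = 0.997530
A(B) = MTBF/(MTBF+MTTR) = 20371/(20371+74.9) = 0.996337
A(C) = MTBF/(MTBF+MTTR) = 13572/(13572+47.2) = 0.996534
Series availability: 0.997530 × 0.996337 × 0.996534 = 0.9904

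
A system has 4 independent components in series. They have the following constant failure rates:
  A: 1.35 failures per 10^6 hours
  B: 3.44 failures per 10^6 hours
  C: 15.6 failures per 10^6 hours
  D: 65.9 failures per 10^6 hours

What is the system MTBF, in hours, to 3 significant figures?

Series of exponential components: λ_sys = Σ λ_i
λ_sys = 0.00000135 + 0.00000344 + 0.0000156 + 0.0000659 = 8.6290e-05 /h
MTBF = 1 / λ_sys = 11600 h

11600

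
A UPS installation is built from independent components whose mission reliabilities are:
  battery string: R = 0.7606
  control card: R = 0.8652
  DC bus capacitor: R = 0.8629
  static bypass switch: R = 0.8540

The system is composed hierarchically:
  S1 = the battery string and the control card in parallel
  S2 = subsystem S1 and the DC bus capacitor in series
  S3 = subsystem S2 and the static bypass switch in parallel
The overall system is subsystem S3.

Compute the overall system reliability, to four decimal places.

Parallel (battery string and control card): 1 − (1 − 0.760600)(1 − 0.865200) = 0.967729
Series ([0.967729] and DC bus capacitor): 0.967729 × 0.862900 = 0.835053
Parallel ([0.835053] and static bypass switch): 1 − (1 − 0.835053)(1 − 0.854000) = 0.9759

0.9759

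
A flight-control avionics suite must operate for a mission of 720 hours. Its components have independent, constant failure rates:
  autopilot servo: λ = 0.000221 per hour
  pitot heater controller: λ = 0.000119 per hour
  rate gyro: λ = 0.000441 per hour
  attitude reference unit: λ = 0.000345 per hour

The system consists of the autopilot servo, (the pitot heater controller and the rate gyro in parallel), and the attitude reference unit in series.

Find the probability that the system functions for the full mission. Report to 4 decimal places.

R(autopilot servo) = exp(−0.000221 × 720) = 0.852894
R(pitot heater controller) = exp(−0.000119 × 720) = 0.917888
R(rate gyro) = exp(−0.000441 × 720) = 0.727952
R(attitude reference unit) = exp(−0.000345 × 720) = 0.780048
Parallel (pitot heater controller and rate gyro): 1 − (1 − 0.917888)(1 − 0.727952) = 0.977662
Series (autopilot servo, [0.977662], and attitude reference unit): 0.852894 × 0.977662 × 0.780048 = 0.6504

0.6504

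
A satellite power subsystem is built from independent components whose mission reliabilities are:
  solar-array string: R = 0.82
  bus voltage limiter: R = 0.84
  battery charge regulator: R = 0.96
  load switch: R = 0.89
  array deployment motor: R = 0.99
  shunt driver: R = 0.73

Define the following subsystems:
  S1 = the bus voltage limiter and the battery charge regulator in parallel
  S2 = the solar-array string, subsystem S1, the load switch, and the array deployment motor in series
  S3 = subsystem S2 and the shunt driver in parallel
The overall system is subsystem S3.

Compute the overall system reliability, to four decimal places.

Parallel (bus voltage limiter and battery charge regulator): 1 − (1 − 0.840000)(1 − 0.960000) = 0.993600
Series (solar-array string, [0.993600], load switch, and array deployment motor): 0.820000 × 0.993600 × 0.890000 × 0.990000 = 0.717878
Parallel ([0.717878] and shunt driver): 1 − (1 − 0.717878)(1 − 0.730000) = 0.9238

0.9238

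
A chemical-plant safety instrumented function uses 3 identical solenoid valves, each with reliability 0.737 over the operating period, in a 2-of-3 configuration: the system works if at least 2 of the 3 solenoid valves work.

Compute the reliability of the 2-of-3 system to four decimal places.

R = Σ_{i=2}^{3} C(3,i) p^i (1−p)^{3−i} with p = 0.737
C(3,2)·0.737^2·0.263^1 = 0.428560
C(3,3)·0.737^3·0.263^0 = 0.400316
Sum = 0.8289

0.8289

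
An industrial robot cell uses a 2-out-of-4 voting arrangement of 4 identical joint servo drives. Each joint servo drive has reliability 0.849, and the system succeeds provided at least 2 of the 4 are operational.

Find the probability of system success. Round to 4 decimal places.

R = Σ_{i=2}^{4} C(4,i) p^i (1−p)^{4−i} with p = 0.849
C(4,2)·0.849^2·0.151^2 = 0.098610
C(4,3)·0.849^3·0.151^1 = 0.369624
C(4,4)·0.849^4·0.151^0 = 0.519554
Sum = 0.9878

0.9878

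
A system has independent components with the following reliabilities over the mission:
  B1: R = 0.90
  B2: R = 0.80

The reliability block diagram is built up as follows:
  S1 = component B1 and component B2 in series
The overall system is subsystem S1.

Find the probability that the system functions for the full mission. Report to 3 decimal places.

0.720

Series (B1 and B2): 0.90000 × 0.80000 = 0.720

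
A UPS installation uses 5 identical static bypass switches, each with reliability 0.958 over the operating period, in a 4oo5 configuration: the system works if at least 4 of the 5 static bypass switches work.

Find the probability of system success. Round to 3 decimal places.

0.984

R = Σ_{i=4}^{5} C(5,i) p^i (1−p)^{5−i} with p = 0.958
C(5,4)·0.958^4·0.042^1 = 0.17688
C(5,5)·0.958^5·0.042^0 = 0.80691
Sum = 0.984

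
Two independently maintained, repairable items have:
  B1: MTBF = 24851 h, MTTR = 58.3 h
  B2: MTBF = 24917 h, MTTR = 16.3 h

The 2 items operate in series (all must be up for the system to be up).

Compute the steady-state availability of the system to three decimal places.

A(B1) = MTBF/(MTBF+MTTR) = 24851/(24851+58.3) = 0.997660
A(B2) = MTBF/(MTBF+MTTR) = 24917/(24917+16.3) = 0.999346
Series availability: 0.997660 × 0.999346 = 0.997

0.997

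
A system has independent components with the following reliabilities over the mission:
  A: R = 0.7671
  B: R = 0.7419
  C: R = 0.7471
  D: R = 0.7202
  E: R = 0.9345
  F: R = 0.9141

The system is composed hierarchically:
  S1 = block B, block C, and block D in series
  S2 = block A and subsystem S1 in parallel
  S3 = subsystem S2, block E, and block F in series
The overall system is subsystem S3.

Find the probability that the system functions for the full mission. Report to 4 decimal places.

0.7347

Series (B, C, and D): 0.741900 × 0.747100 × 0.720200 = 0.399188
Parallel (A and [0.399188]): 1 − (1 − 0.767100)(1 − 0.399188) = 0.860071
Series ([0.860071], E, and F): 0.860071 × 0.934500 × 0.914100 = 0.7347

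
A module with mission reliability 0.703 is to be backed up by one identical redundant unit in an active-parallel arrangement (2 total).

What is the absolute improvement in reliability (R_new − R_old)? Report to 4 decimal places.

0.2088

R_before = 0.703
R_after = 1 − (1 − 0.703)^2 = 0.9118
ΔR = 0.9118 − 0.703 = 0.2088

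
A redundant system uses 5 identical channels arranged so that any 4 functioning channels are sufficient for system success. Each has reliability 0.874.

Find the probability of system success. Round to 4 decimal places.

R = Σ_{i=4}^{5} C(5,i) p^i (1−p)^{5−i} with p = 0.874
C(5,4)·0.874^4·0.126^1 = 0.367609
C(5,5)·0.874^5·0.126^0 = 0.509985
Sum = 0.8776

0.8776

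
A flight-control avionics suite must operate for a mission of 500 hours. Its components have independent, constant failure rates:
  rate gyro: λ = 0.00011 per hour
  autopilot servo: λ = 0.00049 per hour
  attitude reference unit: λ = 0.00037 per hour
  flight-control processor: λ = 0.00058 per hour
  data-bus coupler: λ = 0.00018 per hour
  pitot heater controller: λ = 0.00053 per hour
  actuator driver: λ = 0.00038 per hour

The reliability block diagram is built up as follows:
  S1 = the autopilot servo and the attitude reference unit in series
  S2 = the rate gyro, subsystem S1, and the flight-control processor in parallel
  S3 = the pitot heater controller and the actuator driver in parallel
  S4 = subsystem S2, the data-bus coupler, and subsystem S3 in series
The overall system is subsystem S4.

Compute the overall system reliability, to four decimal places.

R(rate gyro) = exp(−0.00011 × 500) = 0.946485
R(autopilot servo) = exp(−0.00049 × 500) = 0.782705
R(attitude reference unit) = exp(−0.00037 × 500) = 0.831104
R(flight-control processor) = exp(−0.00058 × 500) = 0.748264
R(data-bus coupler) = exp(−0.00018 × 500) = 0.913931
R(pitot heater controller) = exp(−0.00053 × 500) = 0.767206
R(actuator driver) = exp(−0.00038 × 500) = 0.826959
Series (autopilot servo and attitude reference unit): 0.782705 × 0.831104 = 0.650509
Parallel (rate gyro, [0.650509], and flight-control processor): 1 − (1 − 0.946485)(1 − 0.650509)(1 − 0.748264) = 0.995292
Parallel (pitot heater controller and actuator driver): 1 − (1 − 0.767206)(1 − 0.826959) = 0.959717
Series ([0.995292], data-bus coupler, and [0.959717]): 0.995292 × 0.913931 × 0.959717 = 0.8730

0.8730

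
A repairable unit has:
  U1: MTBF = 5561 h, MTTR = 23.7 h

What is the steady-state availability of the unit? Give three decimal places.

A(U1) = MTBF/(MTBF+MTTR) = 5561/(5561+23.7) = 0.996

0.996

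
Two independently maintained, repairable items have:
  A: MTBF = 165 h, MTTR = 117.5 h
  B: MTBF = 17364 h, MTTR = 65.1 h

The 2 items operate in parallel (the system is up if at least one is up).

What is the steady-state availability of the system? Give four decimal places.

A(A) = MTBF/(MTBF+MTTR) = 165/(165+117.5) = 0.584071
A(B) = MTBF/(MTBF+MTTR) = 17364/(17364+65.1) = 0.996265
Parallel availability: 1 − (1 − 0.584071)(1 − 0.996265) = 0.9984

0.9984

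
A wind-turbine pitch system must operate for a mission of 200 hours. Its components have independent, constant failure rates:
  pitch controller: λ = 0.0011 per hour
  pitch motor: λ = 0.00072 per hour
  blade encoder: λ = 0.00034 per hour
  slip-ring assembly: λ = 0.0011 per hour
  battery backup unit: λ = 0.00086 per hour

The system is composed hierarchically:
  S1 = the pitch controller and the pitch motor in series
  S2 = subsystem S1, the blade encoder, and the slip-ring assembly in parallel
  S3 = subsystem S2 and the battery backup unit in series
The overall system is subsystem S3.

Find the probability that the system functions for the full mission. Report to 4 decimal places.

0.8386

R(pitch controller) = exp(−0.0011 × 200) = 0.802519
R(pitch motor) = exp(−0.00072 × 200) = 0.865888
R(blade encoder) = exp(−0.00034 × 200) = 0.934260
R(slip-ring assembly) = exp(−0.0011 × 200) = 0.802519
R(battery backup unit) = exp(−0.00086 × 200) = 0.841979
Series (pitch controller and pitch motor): 0.802519 × 0.865888 = 0.694892
Parallel ([0.694892], blade encoder, and slip-ring assembly): 1 − (1 − 0.694892)(1 − 0.934260)(1 − 0.802519) = 0.996039
Series ([0.996039] and battery backup unit): 0.996039 × 0.841979 = 0.8386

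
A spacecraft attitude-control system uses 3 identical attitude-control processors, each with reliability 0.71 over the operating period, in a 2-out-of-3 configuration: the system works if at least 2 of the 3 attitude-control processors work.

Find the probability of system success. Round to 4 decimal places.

R = Σ_{i=2}^{3} C(3,i) p^i (1−p)^{3−i} with p = 0.71
C(3,2)·0.71^2·0.29^1 = 0.438567
C(3,3)·0.71^3·0.29^0 = 0.357911
Sum = 0.7965

0.7965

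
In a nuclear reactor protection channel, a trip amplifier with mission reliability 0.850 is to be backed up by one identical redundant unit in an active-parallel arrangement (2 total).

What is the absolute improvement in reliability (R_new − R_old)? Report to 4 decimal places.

R_before = 0.850
R_after = 1 − (1 − 0.850)^2 = 0.9775
ΔR = 0.9775 − 0.850 = 0.1275

0.1275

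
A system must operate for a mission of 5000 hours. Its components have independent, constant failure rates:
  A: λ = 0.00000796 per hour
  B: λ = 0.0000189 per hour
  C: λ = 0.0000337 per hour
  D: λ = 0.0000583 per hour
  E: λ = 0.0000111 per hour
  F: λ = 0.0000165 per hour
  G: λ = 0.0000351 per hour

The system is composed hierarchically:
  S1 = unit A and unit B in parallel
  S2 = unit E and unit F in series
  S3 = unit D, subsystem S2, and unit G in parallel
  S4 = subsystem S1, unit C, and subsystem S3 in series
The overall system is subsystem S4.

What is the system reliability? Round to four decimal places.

R(A) = exp(−0.00000796 × 5000) = 0.960982
R(B) = exp(−0.0000189 × 5000) = 0.909828
R(C) = exp(−0.0000337 × 5000) = 0.844931
R(D) = exp(−0.0000583 × 5000) = 0.747142
R(E) = exp(−0.0000111 × 5000) = 0.946012
R(F) = exp(−0.0000165 × 5000) = 0.920811
R(G) = exp(−0.0000351 × 5000) = 0.839037
Parallel (A and B): 1 − (1 − 0.960982)(1 − 0.909828) = 0.996482
Series (E and F): 0.946012 × 0.920811 = 0.871098
Parallel (D, [0.871098], and G): 1 − (1 − 0.747142)(1 − 0.871098)(1 − 0.839037) = 0.994754
Series ([0.996482], C, and [0.994754]): 0.996482 × 0.844931 × 0.994754 = 0.8375

0.8375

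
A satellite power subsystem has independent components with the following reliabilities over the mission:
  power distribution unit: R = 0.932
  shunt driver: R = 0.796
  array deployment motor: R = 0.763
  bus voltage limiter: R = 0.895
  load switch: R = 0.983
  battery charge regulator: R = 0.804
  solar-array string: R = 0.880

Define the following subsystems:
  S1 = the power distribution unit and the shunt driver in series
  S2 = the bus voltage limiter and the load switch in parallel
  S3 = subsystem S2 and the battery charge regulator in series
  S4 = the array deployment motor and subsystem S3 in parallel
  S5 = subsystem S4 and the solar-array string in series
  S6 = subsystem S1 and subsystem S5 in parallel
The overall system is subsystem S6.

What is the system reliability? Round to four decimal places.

Series (power distribution unit and shunt driver): 0.932000 × 0.796000 = 0.741872
Parallel (bus voltage limiter and load switch): 1 − (1 − 0.895000)(1 − 0.983000) = 0.998215
Series ([0.998215] and battery charge regulator): 0.998215 × 0.804000 = 0.802565
Parallel (array deployment motor and [0.802565]): 1 − (1 − 0.763000)(1 − 0.802565) = 0.953208
Series ([0.953208] and solar-array string): 0.953208 × 0.880000 = 0.838823
Parallel ([0.741872] and [0.838823]): 1 − (1 − 0.741872)(1 − 0.838823) = 0.9584

0.9584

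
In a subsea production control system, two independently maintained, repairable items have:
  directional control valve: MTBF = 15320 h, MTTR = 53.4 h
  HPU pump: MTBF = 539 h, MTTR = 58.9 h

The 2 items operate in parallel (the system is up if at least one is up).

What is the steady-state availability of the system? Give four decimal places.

0.9997

A(directional control valve) = MTBF/(MTBF+MTTR) = 15320/(15320+53.4) = 0.996526
A(HPU pump) = MTBF/(MTBF+MTTR) = 539/(539+58.9) = 0.901489
Parallel availability: 1 − (1 − 0.996526)(1 − 0.901489) = 0.9997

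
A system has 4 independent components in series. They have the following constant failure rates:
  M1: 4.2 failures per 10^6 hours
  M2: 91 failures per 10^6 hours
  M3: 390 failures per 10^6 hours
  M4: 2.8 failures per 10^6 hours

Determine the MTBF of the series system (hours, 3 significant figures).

2050

Series of exponential components: λ_sys = Σ λ_i
λ_sys = 0.0000042 + 0.000091 + 0.00039 + 0.0000028 = 4.8800e-04 /h
MTBF = 1 / λ_sys = 2050 h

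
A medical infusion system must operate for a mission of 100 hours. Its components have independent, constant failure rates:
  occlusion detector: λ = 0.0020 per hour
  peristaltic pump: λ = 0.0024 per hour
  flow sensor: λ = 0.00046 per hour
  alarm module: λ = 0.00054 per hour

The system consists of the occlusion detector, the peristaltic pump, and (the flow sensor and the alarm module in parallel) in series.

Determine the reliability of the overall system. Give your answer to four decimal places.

R(occlusion detector) = exp(−0.0020 × 100) = 0.818731
R(peristaltic pump) = exp(−0.0024 × 100) = 0.786628
R(flow sensor) = exp(−0.00046 × 100) = 0.955042
R(alarm module) = exp(−0.00054 × 100) = 0.947432
Parallel (flow sensor and alarm module): 1 − (1 − 0.955042)(1 − 0.947432) = 0.997637
Series (occlusion detector, peristaltic pump, and [0.997637]): 0.818731 × 0.786628 × 0.997637 = 0.6425

0.6425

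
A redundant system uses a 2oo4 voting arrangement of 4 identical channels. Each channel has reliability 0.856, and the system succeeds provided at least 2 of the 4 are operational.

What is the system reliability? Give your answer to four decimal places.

0.9893

R = Σ_{i=2}^{4} C(4,i) p^i (1−p)^{4−i} with p = 0.856
C(4,2)·0.856^2·0.144^2 = 0.091164
C(4,3)·0.856^3·0.144^1 = 0.361280
C(4,4)·0.856^4·0.144^0 = 0.536902
Sum = 0.9893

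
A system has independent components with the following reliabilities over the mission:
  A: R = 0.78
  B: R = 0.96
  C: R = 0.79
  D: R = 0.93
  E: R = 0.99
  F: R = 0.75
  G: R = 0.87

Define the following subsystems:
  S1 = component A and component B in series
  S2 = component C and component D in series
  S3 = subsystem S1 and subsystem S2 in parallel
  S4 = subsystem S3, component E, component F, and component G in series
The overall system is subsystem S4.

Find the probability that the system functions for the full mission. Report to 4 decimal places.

0.6029

Series (A and B): 0.780000 × 0.960000 = 0.748800
Series (C and D): 0.790000 × 0.930000 = 0.734700
Parallel ([0.748800] and [0.734700]): 1 − (1 − 0.748800)(1 − 0.734700) = 0.933357
Series ([0.933357], E, F, and G): 0.933357 × 0.990000 × 0.750000 × 0.870000 = 0.6029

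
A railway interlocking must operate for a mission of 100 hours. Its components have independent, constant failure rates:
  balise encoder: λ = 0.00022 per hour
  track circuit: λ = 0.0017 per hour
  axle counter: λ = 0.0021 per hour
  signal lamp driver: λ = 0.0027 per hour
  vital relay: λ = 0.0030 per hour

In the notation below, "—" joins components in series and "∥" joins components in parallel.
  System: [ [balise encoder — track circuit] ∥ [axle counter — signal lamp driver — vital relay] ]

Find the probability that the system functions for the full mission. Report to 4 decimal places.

R(balise encoder) = exp(−0.00022 × 100) = 0.978240
R(track circuit) = exp(−0.0017 × 100) = 0.843665
R(axle counter) = exp(−0.0021 × 100) = 0.810584
R(signal lamp driver) = exp(−0.0027 × 100) = 0.763379
R(vital relay) = exp(−0.0030 × 100) = 0.740818
Series (balise encoder and track circuit): 0.978240 × 0.843665 = 0.825307
Series (axle counter, signal lamp driver, and vital relay): 0.810584 × 0.763379 × 0.740818 = 0.458405
Parallel ([0.825307] and [0.458405]): 1 − (1 − 0.825307)(1 − 0.458405) = 0.9054

0.9054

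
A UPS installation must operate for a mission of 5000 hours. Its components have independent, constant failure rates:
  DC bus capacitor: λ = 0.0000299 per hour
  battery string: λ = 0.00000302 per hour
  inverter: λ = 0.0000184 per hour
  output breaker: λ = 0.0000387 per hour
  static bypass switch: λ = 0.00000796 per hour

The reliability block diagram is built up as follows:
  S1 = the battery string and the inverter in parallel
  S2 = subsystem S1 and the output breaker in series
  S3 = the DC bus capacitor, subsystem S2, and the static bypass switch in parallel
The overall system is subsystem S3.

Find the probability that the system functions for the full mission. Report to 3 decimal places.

R(DC bus capacitor) = exp(−0.0000299 × 5000) = 0.86114
R(battery string) = exp(−0.00000302 × 5000) = 0.98501
R(inverter) = exp(−0.0000184 × 5000) = 0.91211
R(output breaker) = exp(−0.0000387 × 5000) = 0.82407
R(static bypass switch) = exp(−0.00000796 × 5000) = 0.96098
Parallel (battery string and inverter): 1 − (1 − 0.98501)(1 − 0.91211) = 0.99868
Series ([0.99868] and output breaker): 0.99868 × 0.82407 = 0.82298
Parallel (DC bus capacitor, [0.82298], and static bypass switch): 1 − (1 − 0.86114)(1 − 0.82298)(1 − 0.96098) = 0.999

0.999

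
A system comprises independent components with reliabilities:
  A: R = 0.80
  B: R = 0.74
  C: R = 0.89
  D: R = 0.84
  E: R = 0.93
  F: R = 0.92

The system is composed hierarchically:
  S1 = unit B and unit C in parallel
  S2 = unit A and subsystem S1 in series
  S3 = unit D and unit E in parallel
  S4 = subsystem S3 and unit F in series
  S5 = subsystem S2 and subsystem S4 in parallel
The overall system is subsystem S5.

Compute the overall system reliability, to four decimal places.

Parallel (B and C): 1 − (1 − 0.740000)(1 − 0.890000) = 0.971400
Series (A and [0.971400]): 0.800000 × 0.971400 = 0.777120
Parallel (D and E): 1 − (1 − 0.840000)(1 − 0.930000) = 0.988800
Series ([0.988800] and F): 0.988800 × 0.920000 = 0.909696
Parallel ([0.777120] and [0.909696]): 1 − (1 − 0.777120)(1 − 0.909696) = 0.9799

0.9799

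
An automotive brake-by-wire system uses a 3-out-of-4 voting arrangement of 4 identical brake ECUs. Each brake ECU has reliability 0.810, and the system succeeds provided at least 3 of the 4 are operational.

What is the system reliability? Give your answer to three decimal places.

0.834

R = Σ_{i=3}^{4} C(4,i) p^i (1−p)^{4−i} with p = 0.810
C(4,3)·0.810^3·0.190^1 = 0.40390
C(4,4)·0.810^4·0.190^0 = 0.43047
Sum = 0.834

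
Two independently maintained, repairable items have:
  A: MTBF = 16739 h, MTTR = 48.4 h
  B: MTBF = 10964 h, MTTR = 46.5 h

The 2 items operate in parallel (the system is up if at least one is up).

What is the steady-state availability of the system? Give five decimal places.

0.99999

A(A) = MTBF/(MTBF+MTTR) = 16739/(16739+48.4) = 0.997117
A(B) = MTBF/(MTBF+MTTR) = 10964/(10964+46.5) = 0.995777
Parallel availability: 1 − (1 − 0.997117)(1 − 0.995777) = 0.99999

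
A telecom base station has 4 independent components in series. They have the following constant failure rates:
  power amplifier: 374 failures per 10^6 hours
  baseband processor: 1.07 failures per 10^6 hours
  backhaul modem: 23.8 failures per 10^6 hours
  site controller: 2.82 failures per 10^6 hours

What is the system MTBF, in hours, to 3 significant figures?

Series of exponential components: λ_sys = Σ λ_i
λ_sys = 0.000374 + 0.00000107 + 0.0000238 + 0.00000282 = 4.0169e-04 /h
MTBF = 1 / λ_sys = 2490 h

2490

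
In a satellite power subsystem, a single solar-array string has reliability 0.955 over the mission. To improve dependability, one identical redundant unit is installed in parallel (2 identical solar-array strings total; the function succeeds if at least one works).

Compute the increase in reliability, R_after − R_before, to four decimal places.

R_before = 0.955
R_after = 1 − (1 − 0.955)^2 = 0.9980
ΔR = 0.9980 − 0.955 = 0.0430

0.0430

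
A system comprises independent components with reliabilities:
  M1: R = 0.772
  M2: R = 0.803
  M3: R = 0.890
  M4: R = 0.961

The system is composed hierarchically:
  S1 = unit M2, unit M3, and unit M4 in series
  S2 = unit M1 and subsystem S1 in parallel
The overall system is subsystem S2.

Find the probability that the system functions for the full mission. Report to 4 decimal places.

Series (M2, M3, and M4): 0.803000 × 0.890000 × 0.961000 = 0.686798
Parallel (M1 and [0.686798]): 1 − (1 − 0.772000)(1 − 0.686798) = 0.9286

0.9286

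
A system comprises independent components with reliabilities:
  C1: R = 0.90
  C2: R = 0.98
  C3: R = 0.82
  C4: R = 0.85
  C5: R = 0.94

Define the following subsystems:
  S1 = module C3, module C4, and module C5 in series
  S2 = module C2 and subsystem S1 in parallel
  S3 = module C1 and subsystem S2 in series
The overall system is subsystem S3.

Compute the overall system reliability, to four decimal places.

0.8938

Series (C3, C4, and C5): 0.820000 × 0.850000 × 0.940000 = 0.655180
Parallel (C2 and [0.655180]): 1 − (1 − 0.980000)(1 − 0.655180) = 0.993104
Series (C1 and [0.993104]): 0.900000 × 0.993104 = 0.8938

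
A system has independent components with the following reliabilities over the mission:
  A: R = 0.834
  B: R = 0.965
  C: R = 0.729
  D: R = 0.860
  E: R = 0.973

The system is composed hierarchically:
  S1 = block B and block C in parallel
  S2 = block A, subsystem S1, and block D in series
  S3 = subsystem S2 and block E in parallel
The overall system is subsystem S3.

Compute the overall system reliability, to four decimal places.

Parallel (B and C): 1 − (1 − 0.965000)(1 − 0.729000) = 0.990515
Series (A, [0.990515], and D): 0.834000 × 0.990515 × 0.860000 = 0.710437
Parallel ([0.710437] and E): 1 − (1 − 0.710437)(1 − 0.973000) = 0.9922

0.9922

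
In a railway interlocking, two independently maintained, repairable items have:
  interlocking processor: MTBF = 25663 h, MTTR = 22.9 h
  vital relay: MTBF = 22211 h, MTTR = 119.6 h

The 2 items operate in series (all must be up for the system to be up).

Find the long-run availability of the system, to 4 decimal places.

0.9938

A(interlocking processor) = MTBF/(MTBF+MTTR) = 25663/(25663+22.9) = 0.999108
A(vital relay) = MTBF/(MTBF+MTTR) = 22211/(22211+119.6) = 0.994644
Series availability: 0.999108 × 0.994644 = 0.9938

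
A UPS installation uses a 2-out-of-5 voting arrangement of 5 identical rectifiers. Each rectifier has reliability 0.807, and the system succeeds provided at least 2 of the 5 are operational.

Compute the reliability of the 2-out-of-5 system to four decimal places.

R = Σ_{i=2}^{5} C(5,i) p^i (1−p)^{5−i} with p = 0.807
C(5,2)·0.807^2·0.193^3 = 0.046819
C(5,3)·0.807^3·0.193^2 = 0.195765
C(5,4)·0.807^4·0.193^1 = 0.409281
C(5,5)·0.807^5·0.193^0 = 0.342269
Sum = 0.9941

0.9941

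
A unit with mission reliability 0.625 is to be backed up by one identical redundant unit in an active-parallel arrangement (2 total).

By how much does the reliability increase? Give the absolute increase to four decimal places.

R_before = 0.625
R_after = 1 − (1 − 0.625)^2 = 0.8594
ΔR = 0.8594 − 0.625 = 0.2344

0.2344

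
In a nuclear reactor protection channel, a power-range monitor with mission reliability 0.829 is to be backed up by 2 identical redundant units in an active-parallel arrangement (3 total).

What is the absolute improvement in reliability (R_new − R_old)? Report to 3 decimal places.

0.166

R_before = 0.829
R_after = 1 − (1 − 0.829)^3 = 0.995
ΔR = 0.995 − 0.829 = 0.166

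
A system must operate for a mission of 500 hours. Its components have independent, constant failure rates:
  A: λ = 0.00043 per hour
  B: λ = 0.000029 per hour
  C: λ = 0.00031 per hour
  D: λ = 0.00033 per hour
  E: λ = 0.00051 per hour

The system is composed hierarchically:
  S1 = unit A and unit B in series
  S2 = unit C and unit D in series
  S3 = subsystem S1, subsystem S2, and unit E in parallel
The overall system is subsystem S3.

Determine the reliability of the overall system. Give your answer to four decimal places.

R(A) = exp(−0.00043 × 500) = 0.806541
R(B) = exp(−0.000029 × 500) = 0.985605
R(C) = exp(−0.00031 × 500) = 0.856415
R(D) = exp(−0.00033 × 500) = 0.847894
R(E) = exp(−0.00051 × 500) = 0.774916
Series (A and B): 0.806541 × 0.985605 = 0.794931
Series (C and D): 0.856415 × 0.847894 = 0.726149
Parallel ([0.794931], [0.726149], and E): 1 − (1 − 0.794931)(1 − 0.726149)(1 − 0.774916) = 0.9874

0.9874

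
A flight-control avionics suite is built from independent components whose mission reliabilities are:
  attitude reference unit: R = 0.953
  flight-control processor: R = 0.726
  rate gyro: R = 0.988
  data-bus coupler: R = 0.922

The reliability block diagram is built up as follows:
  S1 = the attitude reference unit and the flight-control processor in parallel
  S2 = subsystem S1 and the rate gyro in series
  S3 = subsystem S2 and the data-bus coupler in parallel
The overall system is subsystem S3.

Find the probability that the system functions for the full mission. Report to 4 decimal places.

Parallel (attitude reference unit and flight-control processor): 1 − (1 − 0.953000)(1 − 0.726000) = 0.987122
Series ([0.987122] and rate gyro): 0.987122 × 0.988000 = 0.975277
Parallel ([0.975277] and data-bus coupler): 1 − (1 − 0.975277)(1 − 0.922000) = 0.9981

0.9981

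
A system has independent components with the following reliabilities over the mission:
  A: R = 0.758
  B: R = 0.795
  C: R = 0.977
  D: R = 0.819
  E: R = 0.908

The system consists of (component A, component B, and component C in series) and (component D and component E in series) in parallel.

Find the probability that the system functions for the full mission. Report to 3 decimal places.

Series (A, B, and C): 0.75800 × 0.79500 × 0.97700 = 0.58875
Series (D and E): 0.81900 × 0.90800 = 0.74365
Parallel ([0.58875] and [0.74365]): 1 − (1 − 0.58875)(1 − 0.74365) = 0.895

0.895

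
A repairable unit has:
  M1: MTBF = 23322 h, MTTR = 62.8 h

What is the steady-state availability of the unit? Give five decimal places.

A(M1) = MTBF/(MTBF+MTTR) = 23322/(23322+62.8) = 0.99731

0.99731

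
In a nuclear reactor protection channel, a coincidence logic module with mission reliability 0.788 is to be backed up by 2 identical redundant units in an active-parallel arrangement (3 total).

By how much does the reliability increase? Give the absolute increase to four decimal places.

0.2025

R_before = 0.788
R_after = 1 − (1 − 0.788)^3 = 0.9905
ΔR = 0.9905 − 0.788 = 0.2025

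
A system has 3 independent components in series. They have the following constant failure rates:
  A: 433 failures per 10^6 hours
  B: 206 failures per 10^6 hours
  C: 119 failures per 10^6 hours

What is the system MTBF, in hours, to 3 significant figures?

Series of exponential components: λ_sys = Σ λ_i
λ_sys = 0.000433 + 0.000206 + 0.000119 = 7.5800e-04 /h
MTBF = 1 / λ_sys = 1320 h

1320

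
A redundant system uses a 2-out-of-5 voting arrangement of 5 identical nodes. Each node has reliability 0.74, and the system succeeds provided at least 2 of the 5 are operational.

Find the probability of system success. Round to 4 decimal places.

0.9819

R = Σ_{i=2}^{5} C(5,i) p^i (1−p)^{5−i} with p = 0.74
C(5,2)·0.74^2·0.26^3 = 0.096246
C(5,3)·0.74^3·0.26^2 = 0.273931
C(5,4)·0.74^4·0.26^1 = 0.389825
C(5,5)·0.74^5·0.26^0 = 0.221901
Sum = 0.9819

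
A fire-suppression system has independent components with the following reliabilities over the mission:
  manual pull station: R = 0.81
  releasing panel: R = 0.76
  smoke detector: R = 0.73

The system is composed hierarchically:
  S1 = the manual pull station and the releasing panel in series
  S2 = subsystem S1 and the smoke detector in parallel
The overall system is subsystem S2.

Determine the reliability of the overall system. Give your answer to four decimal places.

Series (manual pull station and releasing panel): 0.810000 × 0.760000 = 0.615600
Parallel ([0.615600] and smoke detector): 1 − (1 − 0.615600)(1 − 0.730000) = 0.8962

0.8962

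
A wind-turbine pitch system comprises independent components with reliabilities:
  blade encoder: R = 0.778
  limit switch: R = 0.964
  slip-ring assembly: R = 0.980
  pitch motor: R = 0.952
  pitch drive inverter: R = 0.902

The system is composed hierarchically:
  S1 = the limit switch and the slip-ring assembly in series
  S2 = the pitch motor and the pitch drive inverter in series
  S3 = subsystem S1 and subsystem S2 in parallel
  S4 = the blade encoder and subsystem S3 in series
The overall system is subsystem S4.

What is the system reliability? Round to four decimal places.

Series (limit switch and slip-ring assembly): 0.964000 × 0.980000 = 0.944720
Series (pitch motor and pitch drive inverter): 0.952000 × 0.902000 = 0.858704
Parallel ([0.944720] and [0.858704]): 1 − (1 − 0.944720)(1 − 0.858704) = 0.992189
Series (blade encoder and [0.992189]): 0.778000 × 0.992189 = 0.7719

0.7719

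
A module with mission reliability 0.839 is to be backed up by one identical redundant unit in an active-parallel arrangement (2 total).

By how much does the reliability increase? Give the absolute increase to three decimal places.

R_before = 0.839
R_after = 1 − (1 − 0.839)^2 = 0.974
ΔR = 0.974 − 0.839 = 0.135

0.135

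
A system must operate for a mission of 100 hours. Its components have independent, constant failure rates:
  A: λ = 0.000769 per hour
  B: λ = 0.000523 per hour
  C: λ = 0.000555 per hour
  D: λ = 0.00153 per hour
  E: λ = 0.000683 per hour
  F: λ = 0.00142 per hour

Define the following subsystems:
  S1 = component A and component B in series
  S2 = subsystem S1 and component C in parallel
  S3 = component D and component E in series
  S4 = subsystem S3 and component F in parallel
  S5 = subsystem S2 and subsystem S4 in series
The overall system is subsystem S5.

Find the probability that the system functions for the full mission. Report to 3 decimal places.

0.967

R(A) = exp(−0.000769 × 100) = 0.92598
R(B) = exp(−0.000523 × 100) = 0.94904
R(C) = exp(−0.000555 × 100) = 0.94601
R(D) = exp(−0.00153 × 100) = 0.85813
R(E) = exp(−0.000683 × 100) = 0.93398
R(F) = exp(−0.00142 × 100) = 0.86762
Series (A and B): 0.92598 × 0.94904 = 0.87879
Parallel ([0.87879] and C): 1 − (1 − 0.87879)(1 − 0.94601) = 0.99346
Series (D and E): 0.85813 × 0.93398 = 0.80148
Parallel ([0.80148] and F): 1 − (1 − 0.80148)(1 − 0.86762) = 0.97372
Series ([0.99346] and [0.97372]): 0.99346 × 0.97372 = 0.967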